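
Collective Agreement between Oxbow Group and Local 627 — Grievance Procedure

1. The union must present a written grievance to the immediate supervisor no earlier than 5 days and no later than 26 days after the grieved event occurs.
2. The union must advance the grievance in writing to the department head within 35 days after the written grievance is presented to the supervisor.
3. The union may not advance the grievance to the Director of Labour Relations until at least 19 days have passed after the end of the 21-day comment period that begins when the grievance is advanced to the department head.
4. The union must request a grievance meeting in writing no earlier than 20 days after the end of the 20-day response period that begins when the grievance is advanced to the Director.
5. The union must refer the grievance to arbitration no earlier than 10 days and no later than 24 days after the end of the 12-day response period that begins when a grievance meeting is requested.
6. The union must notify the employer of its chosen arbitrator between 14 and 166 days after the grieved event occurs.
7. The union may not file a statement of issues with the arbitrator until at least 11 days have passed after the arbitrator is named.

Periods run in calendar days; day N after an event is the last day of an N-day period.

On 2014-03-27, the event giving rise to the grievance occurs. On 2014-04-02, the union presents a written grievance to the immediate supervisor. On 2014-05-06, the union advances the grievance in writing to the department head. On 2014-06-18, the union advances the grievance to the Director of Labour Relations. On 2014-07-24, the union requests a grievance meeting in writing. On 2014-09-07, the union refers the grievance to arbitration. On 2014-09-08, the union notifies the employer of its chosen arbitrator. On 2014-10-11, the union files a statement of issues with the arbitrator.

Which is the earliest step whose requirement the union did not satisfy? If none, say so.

Step 4

Step 1: the window is 5–26 days after 2014-03-27 (when the grieved event occurs), so 2014-04-01 through 2014-04-22; done 2014-04-02, which is between those dates.
Step 2: 35 days after 2014-04-02 (when the written grievance is presented to the supervisor) is 2014-05-07; done 2014-05-06 — timely.
Step 3: the earliest permitted date is 19 days after 2014-05-27 (end of the 21-day comment period, which began when the grievance is advanced to the department head on 2014-05-06), i.e. 2014-06-15; done 2014-06-18 — permitted.
Step 4: the earliest permitted date is 20 days after 2014-07-08 (end of the 20-day response period, which began when the grievance is advanced to the Director on 2014-06-18), i.e. 2014-07-28; acted on 2014-07-24, 4 days prematurely.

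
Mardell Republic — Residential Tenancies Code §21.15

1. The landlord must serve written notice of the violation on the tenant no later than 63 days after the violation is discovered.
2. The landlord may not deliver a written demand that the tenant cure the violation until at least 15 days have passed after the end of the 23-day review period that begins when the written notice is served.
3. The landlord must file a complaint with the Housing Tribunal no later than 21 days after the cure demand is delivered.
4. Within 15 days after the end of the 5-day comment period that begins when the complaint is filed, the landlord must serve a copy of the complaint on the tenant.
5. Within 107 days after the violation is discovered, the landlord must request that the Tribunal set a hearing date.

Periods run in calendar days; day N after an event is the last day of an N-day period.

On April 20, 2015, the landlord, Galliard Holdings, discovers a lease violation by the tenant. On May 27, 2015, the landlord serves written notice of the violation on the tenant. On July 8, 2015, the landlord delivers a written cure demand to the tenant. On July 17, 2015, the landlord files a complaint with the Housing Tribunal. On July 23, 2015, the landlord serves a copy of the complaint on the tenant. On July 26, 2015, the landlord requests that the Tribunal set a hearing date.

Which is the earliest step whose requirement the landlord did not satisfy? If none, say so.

None — every step was satisfied

(1) due by April 20, 2015 + 63 days = June 22, 2015; completed May 27, 2015, before the deadline.
(2) permitted from June 19, 2015 + 15 days = July 4, 2015 onward; July 8, 2015 is on or after that date.
(3) due by July 8, 2015 + 21 days = July 29, 2015; July 17, 2015 is within that limit.
(4) due by July 22, 2015 + 15 days = August 6, 2015; July 23, 2015 is within that limit.
(5) due by April 20, 2015 + 107 days = August 5, 2015; completed July 26, 2015, before the deadline.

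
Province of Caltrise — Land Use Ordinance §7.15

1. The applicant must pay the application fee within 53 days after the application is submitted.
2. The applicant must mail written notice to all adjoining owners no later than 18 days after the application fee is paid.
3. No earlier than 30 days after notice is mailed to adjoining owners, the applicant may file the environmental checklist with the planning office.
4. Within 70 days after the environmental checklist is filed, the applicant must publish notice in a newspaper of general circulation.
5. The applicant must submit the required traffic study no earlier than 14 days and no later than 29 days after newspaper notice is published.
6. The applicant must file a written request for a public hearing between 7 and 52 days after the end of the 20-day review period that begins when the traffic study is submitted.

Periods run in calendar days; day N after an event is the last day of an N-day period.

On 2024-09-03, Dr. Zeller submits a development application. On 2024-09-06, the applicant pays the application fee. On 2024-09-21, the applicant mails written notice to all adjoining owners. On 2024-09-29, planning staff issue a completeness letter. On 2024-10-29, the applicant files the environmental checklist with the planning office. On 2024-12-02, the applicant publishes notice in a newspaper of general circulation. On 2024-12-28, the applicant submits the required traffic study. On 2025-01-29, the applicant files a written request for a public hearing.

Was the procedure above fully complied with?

Yes

Step 1: 53 days after 2024-09-03 (when the application is submitted) is 2024-10-26; done 2024-09-06 — timely.
Step 2: 18 days after 2024-09-06 (when the application fee is paid) is 2024-09-24; completed 2024-09-21, before the deadline.
Step 3: the earliest permitted date is 30 days after 2024-09-21 (when notice is mailed to adjoining owners), i.e. 2024-10-21; 2024-10-29 is on or after that date.
Step 4: 70 days after 2024-10-29 (when the environmental checklist is filed) is 2025-01-07; 2024-12-02 is within that limit.
Step 5: the window is 14–29 days after 2024-12-02 (when newspaper notice is published), so 2024-12-16 through 2024-12-31; done 2024-12-28 — within the window.
Step 6: the window is 7–52 days after 2025-01-17 (end of the 20-day review period, which began when the traffic study is submitted on 2024-12-28), so 2025-01-24 through 2025-03-10; 2025-01-29 falls inside that range.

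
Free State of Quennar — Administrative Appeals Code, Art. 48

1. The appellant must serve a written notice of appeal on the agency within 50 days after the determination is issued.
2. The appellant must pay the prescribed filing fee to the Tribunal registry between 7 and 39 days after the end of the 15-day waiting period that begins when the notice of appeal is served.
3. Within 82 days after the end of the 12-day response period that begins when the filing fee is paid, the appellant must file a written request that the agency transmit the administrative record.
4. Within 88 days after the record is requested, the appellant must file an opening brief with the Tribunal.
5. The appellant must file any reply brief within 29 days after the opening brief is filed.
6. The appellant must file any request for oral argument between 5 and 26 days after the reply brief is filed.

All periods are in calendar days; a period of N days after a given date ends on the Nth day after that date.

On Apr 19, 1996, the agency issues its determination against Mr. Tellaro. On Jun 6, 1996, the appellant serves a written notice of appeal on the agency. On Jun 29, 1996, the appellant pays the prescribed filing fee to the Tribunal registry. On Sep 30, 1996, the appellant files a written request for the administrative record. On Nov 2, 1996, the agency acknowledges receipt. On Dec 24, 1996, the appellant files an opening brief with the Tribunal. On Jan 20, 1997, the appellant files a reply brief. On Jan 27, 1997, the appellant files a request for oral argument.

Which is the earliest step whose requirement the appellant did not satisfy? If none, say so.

Step 1: 50 days after Apr 19, 1996 (when the determination is issued) is Jun 8, 1996; completed Jun 6, 1996, before the deadline.
Step 2: the window is 7–39 days after Jun 21, 1996 (end of the 15-day waiting period, which began when the notice of appeal is served on Jun 6, 1996), so Jun 28, 1996 through Jul 30, 1996; done Jun 29, 1996, which is between those dates.
Step 3: 82 days after Jul 11, 1996 (end of the 12-day response period, which began when the filing fee is paid on Jun 29, 1996) is Oct 1, 1996; completed Sep 30, 1996, before the deadline.
Step 4: 88 days after Sep 30, 1996 (when the record is requested) is Dec 27, 1996; Dec 24, 1996 is within that limit.
Step 5: 29 days after Dec 24, 1996 (when the opening brief is filed) is Jan 22, 1997; done Jan 20, 1997 — timely.
Step 6: the window is 5–26 days after Jan 20, 1997 (when the reply brief is filed), so Jan 25, 1997 through Feb 15, 1997; done Jan 27, 1997, which is between those dates.

None — every step was satisfied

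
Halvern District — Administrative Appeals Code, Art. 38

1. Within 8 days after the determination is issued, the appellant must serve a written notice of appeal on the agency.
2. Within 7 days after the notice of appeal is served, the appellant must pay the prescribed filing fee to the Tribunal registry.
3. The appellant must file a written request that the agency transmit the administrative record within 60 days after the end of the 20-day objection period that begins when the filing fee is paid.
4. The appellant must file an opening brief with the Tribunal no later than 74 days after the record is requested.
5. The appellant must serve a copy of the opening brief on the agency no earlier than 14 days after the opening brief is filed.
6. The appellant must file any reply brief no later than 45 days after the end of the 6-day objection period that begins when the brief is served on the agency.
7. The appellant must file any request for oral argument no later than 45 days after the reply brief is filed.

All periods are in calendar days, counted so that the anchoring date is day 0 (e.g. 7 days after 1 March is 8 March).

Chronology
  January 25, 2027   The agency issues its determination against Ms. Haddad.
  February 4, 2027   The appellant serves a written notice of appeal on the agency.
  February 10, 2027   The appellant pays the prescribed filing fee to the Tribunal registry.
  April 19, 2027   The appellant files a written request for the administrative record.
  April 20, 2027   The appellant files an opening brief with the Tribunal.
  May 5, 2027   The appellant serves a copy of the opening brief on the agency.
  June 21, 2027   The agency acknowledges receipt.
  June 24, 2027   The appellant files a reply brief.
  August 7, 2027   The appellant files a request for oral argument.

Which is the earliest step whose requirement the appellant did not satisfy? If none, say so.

Step 1

Step 1: 8 days after January 25, 2027 (when the determination is issued) is February 2, 2027; done February 4, 2027 — 2 days late.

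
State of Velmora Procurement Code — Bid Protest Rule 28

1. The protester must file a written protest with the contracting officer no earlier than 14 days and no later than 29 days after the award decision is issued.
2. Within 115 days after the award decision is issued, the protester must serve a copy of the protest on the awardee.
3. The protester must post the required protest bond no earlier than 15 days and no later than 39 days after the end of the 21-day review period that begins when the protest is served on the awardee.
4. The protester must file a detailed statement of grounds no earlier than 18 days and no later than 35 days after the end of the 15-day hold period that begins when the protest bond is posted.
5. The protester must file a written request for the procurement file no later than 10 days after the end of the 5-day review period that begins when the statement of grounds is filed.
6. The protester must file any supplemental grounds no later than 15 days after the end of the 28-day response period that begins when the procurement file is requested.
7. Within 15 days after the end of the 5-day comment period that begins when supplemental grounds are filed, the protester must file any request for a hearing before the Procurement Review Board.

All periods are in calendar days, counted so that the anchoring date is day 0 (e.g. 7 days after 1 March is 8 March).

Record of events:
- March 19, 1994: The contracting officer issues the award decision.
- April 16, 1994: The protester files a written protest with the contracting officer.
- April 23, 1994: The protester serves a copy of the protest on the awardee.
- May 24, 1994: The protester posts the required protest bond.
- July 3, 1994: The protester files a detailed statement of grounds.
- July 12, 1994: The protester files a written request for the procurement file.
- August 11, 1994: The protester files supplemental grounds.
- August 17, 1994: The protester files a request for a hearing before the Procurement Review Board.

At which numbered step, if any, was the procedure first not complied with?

Step 1 — 14 and 29 days from March 19, 1994 (when the award decision is issued) are April 2, 1994 and April 17, 1994 respectively; April 16, 1994 falls inside that range.
Step 2 — counting 115 days from March 19, 1994 (when the award decision is issued) gives a deadline of July 12, 1994; April 23, 1994 is within that limit.
Step 3 — 15 and 39 days from May 14, 1994 (end of the 21-day review period, which began when the protest is served on the awardee on April 23, 1994) are May 29, 1994 and June 22, 1994 respectively; May 24, 1994 is 5 days too early.
The analysis stops there.

Step 3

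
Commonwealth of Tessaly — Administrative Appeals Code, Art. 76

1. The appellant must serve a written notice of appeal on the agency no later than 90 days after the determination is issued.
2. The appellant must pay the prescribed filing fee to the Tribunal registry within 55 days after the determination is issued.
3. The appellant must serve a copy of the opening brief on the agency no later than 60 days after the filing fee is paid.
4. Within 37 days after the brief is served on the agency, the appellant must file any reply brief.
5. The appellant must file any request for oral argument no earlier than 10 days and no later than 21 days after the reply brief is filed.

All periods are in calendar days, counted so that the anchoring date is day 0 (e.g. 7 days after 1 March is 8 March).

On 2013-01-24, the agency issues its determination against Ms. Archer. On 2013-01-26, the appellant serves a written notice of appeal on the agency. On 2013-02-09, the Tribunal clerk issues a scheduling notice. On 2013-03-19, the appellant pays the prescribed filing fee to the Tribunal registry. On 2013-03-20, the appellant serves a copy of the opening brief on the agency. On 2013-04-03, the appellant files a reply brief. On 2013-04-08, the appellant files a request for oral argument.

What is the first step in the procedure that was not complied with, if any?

(1) due by 2013-01-24 + 90 days = 2013-04-24; done 2013-01-26 — timely.
(2) due by 2013-01-24 + 55 days = 2013-03-20; completed 2013-03-19, before the deadline.
(3) due by 2013-03-19 + 60 days = 2013-05-18; done 2013-03-20 — timely.
(4) due by 2013-03-20 + 37 days = 2013-04-26; 2013-04-03 is within that limit.
(5) the permitted window runs from 2013-04-03 + 10 = 2013-04-13 to 2013-04-03 + 21 = 2013-04-24; 2013-04-08 is 5 days too early.

Step 5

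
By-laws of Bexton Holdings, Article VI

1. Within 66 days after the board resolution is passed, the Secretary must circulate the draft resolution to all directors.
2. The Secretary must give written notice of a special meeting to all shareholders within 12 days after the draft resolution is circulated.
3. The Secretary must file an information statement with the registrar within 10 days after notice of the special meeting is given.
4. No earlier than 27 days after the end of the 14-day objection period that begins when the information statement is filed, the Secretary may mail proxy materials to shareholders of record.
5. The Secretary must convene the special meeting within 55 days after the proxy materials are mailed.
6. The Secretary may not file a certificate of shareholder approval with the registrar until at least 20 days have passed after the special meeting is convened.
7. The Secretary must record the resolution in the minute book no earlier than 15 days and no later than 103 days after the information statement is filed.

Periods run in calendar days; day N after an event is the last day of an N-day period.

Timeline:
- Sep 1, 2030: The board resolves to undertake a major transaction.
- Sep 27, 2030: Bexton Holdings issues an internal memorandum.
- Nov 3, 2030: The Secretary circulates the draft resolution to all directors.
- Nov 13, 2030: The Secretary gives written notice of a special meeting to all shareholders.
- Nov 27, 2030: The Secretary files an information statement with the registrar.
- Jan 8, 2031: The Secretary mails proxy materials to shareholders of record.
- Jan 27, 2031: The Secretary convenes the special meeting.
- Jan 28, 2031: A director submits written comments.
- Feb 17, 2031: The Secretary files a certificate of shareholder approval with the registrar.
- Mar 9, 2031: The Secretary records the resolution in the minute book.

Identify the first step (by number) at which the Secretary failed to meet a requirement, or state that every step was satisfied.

Step 3

Step 1 — counting 66 days from Sep 1, 2030 (when the board resolution is passed) gives a deadline of Nov 6, 2030; completed Nov 3, 2030, before the deadline.
Step 2 — counting 12 days from Nov 3, 2030 (when the draft resolution is circulated) gives a deadline of Nov 15, 2030; done Nov 13, 2030 — timely.
Step 3 — counting 10 days from Nov 13, 2030 (when notice of the special meeting is given) gives a deadline of Nov 23, 2030; Nov 27, 2030 misses that deadline by 4 days.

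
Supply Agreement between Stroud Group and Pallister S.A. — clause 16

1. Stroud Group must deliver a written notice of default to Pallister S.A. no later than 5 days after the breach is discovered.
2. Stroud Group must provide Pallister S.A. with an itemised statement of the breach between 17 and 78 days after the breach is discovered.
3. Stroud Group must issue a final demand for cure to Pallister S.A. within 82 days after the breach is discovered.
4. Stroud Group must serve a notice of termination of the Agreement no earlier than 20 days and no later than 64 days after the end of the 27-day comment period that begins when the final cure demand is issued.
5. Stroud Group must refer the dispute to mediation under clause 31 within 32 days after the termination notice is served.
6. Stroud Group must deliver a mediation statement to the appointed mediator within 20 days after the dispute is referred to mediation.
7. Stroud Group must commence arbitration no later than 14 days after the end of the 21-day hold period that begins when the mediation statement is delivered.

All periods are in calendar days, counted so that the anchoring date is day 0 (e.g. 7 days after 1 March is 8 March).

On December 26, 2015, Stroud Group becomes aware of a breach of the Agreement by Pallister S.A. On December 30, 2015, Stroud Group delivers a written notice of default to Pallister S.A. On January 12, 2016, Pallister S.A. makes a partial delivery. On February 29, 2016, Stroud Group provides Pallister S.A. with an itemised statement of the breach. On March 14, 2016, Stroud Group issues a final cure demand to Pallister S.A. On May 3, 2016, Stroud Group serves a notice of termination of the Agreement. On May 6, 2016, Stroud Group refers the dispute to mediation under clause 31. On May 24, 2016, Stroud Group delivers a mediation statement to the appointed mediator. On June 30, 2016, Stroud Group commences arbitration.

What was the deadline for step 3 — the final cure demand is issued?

Step 3 runs from December 26, 2015, when the breach is discovered. 82 days after December 26, 2015 is March 17, 2016.

March 17, 2016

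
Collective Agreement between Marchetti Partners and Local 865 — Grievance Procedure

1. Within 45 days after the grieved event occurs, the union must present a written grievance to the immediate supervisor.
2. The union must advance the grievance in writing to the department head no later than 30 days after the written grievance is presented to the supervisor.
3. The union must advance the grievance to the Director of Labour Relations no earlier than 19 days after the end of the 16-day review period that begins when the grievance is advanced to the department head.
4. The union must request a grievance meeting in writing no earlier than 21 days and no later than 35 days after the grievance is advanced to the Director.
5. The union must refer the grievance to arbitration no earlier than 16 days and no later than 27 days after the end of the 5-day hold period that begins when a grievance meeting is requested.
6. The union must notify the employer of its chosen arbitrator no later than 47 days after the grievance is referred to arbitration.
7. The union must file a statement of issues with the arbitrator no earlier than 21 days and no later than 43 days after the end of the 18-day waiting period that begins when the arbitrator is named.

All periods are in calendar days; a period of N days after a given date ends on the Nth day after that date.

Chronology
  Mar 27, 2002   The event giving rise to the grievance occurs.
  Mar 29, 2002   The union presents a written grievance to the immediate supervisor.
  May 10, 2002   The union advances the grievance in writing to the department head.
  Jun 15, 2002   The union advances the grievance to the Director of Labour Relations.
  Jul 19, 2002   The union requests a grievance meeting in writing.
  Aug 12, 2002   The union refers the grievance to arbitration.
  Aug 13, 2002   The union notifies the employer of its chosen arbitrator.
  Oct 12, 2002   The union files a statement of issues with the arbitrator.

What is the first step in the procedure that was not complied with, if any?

Step 2

Step 1: 45 days after Mar 27, 2002 (when the grieved event occurs) is May 11, 2002; Mar 29, 2002 is within that limit.
Step 2: 30 days after Mar 29, 2002 (when the written grievance is presented to the supervisor) is Apr 28, 2002; done May 10, 2002 — 12 days late.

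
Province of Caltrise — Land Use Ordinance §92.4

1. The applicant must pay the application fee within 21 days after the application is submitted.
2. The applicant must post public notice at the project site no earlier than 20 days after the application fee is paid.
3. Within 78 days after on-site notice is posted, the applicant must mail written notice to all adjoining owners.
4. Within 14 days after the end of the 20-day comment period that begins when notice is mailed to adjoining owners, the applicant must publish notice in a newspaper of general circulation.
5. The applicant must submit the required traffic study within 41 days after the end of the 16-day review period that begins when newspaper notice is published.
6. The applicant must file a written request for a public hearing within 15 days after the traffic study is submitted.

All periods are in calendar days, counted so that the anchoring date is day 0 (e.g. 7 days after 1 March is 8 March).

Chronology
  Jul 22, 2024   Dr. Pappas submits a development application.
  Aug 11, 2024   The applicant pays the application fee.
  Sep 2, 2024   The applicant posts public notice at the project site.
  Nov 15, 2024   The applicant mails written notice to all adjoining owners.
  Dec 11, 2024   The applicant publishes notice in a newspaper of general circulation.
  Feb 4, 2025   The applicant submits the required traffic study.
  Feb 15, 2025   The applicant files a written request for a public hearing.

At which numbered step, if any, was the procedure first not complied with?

(1) due by Jul 22, 2024 + 21 days = Aug 12, 2024; Aug 11, 2024 is within that limit.
(2) permitted from Aug 11, 2024 + 20 days = Aug 31, 2024 onward; Sep 2, 2024 is on or after that date.
(3) due by Sep 2, 2024 + 78 days = Nov 19, 2024; Nov 15, 2024 is within that limit.
(4) due by Dec 5, 2024 + 14 days = Dec 19, 2024; completed Dec 11, 2024, before the deadline.
(5) due by Dec 27, 2024 + 41 days = Feb 6, 2025; Feb 4, 2025 is within that limit.
(6) due by Feb 4, 2025 + 15 days = Feb 19, 2025; completed Feb 15, 2025, before the deadline.

None — every step was satisfied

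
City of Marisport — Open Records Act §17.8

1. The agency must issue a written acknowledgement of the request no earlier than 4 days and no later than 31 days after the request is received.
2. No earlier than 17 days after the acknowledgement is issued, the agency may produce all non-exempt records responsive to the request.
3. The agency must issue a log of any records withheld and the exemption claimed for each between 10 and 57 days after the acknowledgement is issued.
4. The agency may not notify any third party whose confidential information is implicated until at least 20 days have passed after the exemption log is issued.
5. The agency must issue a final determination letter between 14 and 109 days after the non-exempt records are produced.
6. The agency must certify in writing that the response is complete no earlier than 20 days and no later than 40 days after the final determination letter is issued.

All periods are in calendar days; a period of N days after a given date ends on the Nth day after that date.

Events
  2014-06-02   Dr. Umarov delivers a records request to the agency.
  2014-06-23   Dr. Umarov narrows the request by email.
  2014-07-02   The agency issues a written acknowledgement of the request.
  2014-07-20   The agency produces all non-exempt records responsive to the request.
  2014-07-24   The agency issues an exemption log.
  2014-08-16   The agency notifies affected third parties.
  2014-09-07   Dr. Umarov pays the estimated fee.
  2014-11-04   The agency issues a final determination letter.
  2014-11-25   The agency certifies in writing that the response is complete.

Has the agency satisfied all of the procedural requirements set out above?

Yes

Step 1: the window is 4–31 days after 2014-06-02 (when the request is received), so 2014-06-06 through 2014-07-03; done 2014-07-02, which is between those dates.
Step 2: the earliest permitted date is 17 days after 2014-07-02 (when the acknowledgement is issued), i.e. 2014-07-19; 2014-07-20 is on or after that date.
Step 3: the window is 10–57 days after 2014-07-02 (when the acknowledgement is issued), so 2014-07-12 through 2014-08-28; 2014-07-24 falls inside that range.
Step 4: the earliest permitted date is 20 days after 2014-07-24 (when the exemption log is issued), i.e. 2014-08-13; 2014-08-16 is on or after that date.
Step 5: the window is 14–109 days after 2014-07-20 (when the non-exempt records are produced), so 2014-08-03 through 2014-11-06; done 2014-11-04 — within the window.
Step 6: the window is 20–40 days after 2014-11-04 (when the final determination letter is issued), so 2014-11-24 through 2014-12-14; done 2014-11-25 — within the window.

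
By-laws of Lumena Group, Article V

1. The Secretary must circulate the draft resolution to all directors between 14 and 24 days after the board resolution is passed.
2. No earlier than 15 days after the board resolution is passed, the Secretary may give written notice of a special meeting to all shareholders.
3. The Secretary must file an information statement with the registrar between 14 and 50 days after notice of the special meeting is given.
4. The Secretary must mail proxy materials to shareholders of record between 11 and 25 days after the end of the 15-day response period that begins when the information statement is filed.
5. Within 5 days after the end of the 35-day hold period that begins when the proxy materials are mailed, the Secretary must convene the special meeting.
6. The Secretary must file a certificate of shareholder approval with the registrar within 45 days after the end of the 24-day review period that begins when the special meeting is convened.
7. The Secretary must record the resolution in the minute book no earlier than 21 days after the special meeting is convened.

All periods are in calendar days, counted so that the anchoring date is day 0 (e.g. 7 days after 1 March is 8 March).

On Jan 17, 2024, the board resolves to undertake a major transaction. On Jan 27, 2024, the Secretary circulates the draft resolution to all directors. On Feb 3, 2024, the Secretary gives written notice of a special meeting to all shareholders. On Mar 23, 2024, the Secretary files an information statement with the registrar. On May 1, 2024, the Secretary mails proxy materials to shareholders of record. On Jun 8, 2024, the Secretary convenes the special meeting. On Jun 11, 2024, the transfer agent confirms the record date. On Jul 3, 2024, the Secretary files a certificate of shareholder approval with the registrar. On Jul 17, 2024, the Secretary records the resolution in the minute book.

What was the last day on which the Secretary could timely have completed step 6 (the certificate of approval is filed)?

Aug 16, 2024

The special meeting is convened on Jun 8, 2024; the 24-day review period therefore ends Jul 2, 2024, and step 6 runs from that date. 45 days after Jul 2, 2024 is Aug 16, 2024.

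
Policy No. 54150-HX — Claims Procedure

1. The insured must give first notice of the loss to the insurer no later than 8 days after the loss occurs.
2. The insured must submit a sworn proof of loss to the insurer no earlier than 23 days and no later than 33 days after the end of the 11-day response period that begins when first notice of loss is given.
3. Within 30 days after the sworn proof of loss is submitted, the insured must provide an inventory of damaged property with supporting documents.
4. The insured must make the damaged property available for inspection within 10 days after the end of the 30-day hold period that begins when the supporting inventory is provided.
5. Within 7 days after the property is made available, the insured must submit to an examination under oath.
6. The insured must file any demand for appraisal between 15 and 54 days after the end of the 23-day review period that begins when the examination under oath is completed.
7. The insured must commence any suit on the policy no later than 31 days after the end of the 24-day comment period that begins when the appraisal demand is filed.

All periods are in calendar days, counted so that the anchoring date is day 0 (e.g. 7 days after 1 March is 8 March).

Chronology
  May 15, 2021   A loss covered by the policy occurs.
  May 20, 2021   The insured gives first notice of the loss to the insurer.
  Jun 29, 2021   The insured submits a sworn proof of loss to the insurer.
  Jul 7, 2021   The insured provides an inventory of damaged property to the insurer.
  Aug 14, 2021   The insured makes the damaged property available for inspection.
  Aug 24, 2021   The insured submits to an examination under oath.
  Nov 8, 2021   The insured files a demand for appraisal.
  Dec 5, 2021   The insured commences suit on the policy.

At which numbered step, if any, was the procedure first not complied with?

Step 1 — counting 8 days from May 15, 2021 (when the loss occurs) gives a deadline of May 23, 2021; May 20, 2021 is within that limit.
Step 2 — 23 and 33 days from May 31, 2021 (end of the 11-day response period, which began when first notice of loss is given on May 20, 2021) are Jun 23, 2021 and Jul 3, 2021 respectively; done Jun 29, 2021 — within the window.
Step 3 — counting 30 days from Jun 29, 2021 (when the sworn proof of loss is submitted) gives a deadline of Jul 29, 2021; completed Jul 7, 2021, before the deadline.
Step 4 — counting 10 days from Aug 6, 2021 (end of the 30-day hold period, which began when the supporting inventory is provided on Jul 7, 2021) gives a deadline of Aug 16, 2021; completed Aug 14, 2021, before the deadline.
Step 5 — counting 7 days from Aug 14, 2021 (when the property is made available) gives a deadline of Aug 21, 2021; done Aug 24, 2021 — 3 days late.
The analysis stops there.

Step 5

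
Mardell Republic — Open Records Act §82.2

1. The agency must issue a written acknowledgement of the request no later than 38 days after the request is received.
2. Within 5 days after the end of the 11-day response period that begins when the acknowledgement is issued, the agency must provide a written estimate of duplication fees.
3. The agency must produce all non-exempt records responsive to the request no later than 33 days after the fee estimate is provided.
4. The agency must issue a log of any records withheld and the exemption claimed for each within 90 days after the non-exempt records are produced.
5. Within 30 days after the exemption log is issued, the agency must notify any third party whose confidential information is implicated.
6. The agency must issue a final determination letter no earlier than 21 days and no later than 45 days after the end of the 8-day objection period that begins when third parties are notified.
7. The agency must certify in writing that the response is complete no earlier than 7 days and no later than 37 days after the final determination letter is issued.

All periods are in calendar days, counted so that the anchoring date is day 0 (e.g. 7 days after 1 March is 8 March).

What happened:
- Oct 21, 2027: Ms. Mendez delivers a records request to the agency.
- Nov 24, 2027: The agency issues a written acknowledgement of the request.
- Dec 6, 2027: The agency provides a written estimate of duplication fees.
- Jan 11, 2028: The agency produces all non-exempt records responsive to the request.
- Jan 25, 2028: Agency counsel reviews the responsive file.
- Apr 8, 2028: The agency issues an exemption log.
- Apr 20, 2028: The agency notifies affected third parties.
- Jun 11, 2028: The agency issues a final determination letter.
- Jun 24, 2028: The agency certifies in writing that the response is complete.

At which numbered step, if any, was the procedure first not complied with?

Step 1 — counting 38 days from Oct 21, 2027 (when the request is received) gives a deadline of Nov 28, 2027; Nov 24, 2027 is within that limit.
Step 2 — counting 5 days from Dec 5, 2027 (end of the 11-day response period, which began when the acknowledgement is issued on Nov 24, 2027) gives a deadline of Dec 10, 2027; completed Dec 6, 2027, before the deadline.
Step 3 — counting 33 days from Dec 6, 2027 (when the fee estimate is provided) gives a deadline of Jan 8, 2028; Jan 11, 2028 misses that deadline by 3 days.
That is the first point of non-compliance.

Step 3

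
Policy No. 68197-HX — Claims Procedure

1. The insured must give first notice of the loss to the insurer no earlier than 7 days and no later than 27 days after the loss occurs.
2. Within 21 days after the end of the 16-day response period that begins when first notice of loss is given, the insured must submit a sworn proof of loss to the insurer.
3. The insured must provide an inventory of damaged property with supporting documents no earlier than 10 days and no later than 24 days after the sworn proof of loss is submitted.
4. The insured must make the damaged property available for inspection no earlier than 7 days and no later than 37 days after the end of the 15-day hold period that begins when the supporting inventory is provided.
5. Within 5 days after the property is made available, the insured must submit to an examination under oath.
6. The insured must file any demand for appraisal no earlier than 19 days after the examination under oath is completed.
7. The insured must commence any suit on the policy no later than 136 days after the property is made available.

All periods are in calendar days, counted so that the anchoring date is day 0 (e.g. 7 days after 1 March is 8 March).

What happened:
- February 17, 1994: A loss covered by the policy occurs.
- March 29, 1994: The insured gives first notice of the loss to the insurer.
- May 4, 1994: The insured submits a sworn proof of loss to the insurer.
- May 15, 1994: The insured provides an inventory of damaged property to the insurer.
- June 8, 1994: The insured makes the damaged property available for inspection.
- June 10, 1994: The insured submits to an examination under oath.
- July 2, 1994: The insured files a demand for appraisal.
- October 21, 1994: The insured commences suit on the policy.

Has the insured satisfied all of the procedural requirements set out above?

No

(1) the permitted window runs from February 17, 1994 + 7 = February 24, 1994 to February 17, 1994 + 27 = March 16, 1994; March 29, 1994 is 13 days past the end of the window.
No need to go further; step 1 was not satisfied.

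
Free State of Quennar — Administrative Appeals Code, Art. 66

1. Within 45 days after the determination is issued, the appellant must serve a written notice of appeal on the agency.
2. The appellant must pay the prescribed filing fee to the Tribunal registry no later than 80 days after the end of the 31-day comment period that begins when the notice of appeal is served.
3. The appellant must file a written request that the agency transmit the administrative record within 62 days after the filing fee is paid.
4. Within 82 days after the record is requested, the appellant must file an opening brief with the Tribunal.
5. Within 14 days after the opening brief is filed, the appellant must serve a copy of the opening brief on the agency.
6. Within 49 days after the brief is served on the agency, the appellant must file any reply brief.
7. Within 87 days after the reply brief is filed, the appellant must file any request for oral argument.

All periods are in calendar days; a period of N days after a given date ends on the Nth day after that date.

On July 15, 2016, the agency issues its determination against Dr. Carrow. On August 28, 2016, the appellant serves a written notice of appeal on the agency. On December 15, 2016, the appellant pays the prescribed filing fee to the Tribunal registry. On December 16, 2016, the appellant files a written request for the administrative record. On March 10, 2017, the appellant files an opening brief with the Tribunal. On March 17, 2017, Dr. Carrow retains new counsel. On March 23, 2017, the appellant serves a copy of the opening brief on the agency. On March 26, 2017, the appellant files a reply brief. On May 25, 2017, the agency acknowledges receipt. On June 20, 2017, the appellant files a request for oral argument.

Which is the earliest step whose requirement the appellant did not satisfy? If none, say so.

Step 1: 45 days after July 15, 2016 (when the determination is issued) is August 29, 2016; completed August 28, 2016, before the deadline.
Step 2: 80 days after September 28, 2016 (end of the 31-day comment period, which began when the notice of appeal is served on August 28, 2016) is December 17, 2016; December 15, 2016 is within that limit.
Step 3: 62 days after December 15, 2016 (when the filing fee is paid) is February 15, 2017; completed December 16, 2016, before the deadline.
Step 4: 82 days after December 16, 2016 (when the record is requested) is March 8, 2017; March 10, 2017 misses that deadline by 2 days.
The analysis stops there.

Step 4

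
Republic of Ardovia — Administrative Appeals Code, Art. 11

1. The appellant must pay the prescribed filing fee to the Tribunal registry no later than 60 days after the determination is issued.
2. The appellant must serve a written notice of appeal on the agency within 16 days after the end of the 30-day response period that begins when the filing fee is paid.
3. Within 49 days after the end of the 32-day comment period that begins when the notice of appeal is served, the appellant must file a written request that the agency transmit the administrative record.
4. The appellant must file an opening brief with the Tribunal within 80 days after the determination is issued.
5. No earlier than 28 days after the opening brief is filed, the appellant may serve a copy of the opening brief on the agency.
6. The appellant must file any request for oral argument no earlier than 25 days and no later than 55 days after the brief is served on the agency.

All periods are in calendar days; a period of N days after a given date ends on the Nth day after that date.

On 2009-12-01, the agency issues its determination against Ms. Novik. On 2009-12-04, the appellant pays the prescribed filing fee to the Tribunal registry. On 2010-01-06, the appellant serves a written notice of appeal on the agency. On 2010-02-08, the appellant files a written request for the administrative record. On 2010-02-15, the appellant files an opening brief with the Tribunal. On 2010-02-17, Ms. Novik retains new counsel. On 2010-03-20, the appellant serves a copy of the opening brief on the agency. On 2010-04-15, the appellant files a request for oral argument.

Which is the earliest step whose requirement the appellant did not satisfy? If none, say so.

None — every step was satisfied

Step 1 — counting 60 days from 2009-12-01 (when the determination is issued) gives a deadline of 2010-01-30; completed 2009-12-04, before the deadline.
Step 2 — counting 16 days from 2010-01-03 (end of the 30-day response period, which began when the filing fee is paid on 2009-12-04) gives a deadline of 2010-01-19; done 2010-01-06 — timely.
Step 3 — counting 49 days from 2010-02-07 (end of the 32-day comment period, which began when the notice of appeal is served on 2010-01-06) gives a deadline of 2010-03-28; 2010-02-08 is within that limit.
Step 4 — counting 80 days from 2009-12-01 (when the determination is issued) gives a deadline of 2010-02-19; 2010-02-15 is within that limit.
Step 5 — must wait 28 days from 2010-02-15 (when the opening brief is filed), so not before 2010-03-15; done 2010-03-20 — permitted.
Step 6 — 25 and 55 days from 2010-03-20 (when the brief is served on the agency) are 2010-04-14 and 2010-05-14 respectively; done 2010-04-15, which is between those dates.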